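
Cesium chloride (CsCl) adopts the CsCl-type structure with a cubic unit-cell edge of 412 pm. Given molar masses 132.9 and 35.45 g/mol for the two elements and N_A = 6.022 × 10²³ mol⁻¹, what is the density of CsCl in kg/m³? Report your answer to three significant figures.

4000 kg/m³

The CsCl-type structure contains Z = 1 formula unit per cell; M(CsCl) = 132.9 + 35.45 = 168.35 g/mol.
a³ = (4.120 × 10^-8 cm)³ = 6.993 × 10^-23 cm³.
ρ = 1 × 168.35 / (6.022 × 10²³ × 6.993 × 10^-23) = 3.997 g/cm³ = 4000 kg/m³.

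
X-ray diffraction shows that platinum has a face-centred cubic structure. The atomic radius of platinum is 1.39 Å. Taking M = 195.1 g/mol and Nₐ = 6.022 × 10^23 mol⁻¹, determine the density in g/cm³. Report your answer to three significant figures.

21.3 g/cm³

In an FCC lattice, atoms touch along the face diagonal, so √2·a = 4r, giving a = 3.932 Å = 3.932 × 10^-8 cm.
With Z = 4, ρ = Z·M/(N_A·a³) = 4 × 195.1 / (6.022 × 10²³ × 6.077 × 10^-23) = 21.33 g/cm³.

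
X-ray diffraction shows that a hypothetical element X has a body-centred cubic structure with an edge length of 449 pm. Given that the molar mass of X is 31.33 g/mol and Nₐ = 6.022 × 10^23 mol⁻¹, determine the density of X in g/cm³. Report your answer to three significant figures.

1.15 g/cm³

A BCC unit cell contains Z = 2 atoms.
Cell volume: a³ = (449 pm)³ = (4.490 × 10^-8 cm)³ = 9.052 × 10^-23 cm³.
ρ = Z·M/(N_A·a³) = 2 × 31.33 / (6.022 × 10²³ × 9.052 × 10^-23) = 1.150 g/cm³.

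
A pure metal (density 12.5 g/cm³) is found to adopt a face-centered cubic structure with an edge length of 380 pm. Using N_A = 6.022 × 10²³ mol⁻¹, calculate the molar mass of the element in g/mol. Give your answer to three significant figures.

103 g/mol

An FCC cell has Z = 4 atoms; a = 3.800 × 10^-8 cm.
M = ρ·N_A·a³/Z = 12.5 × 6.022 × 10²³ × 5.487 × 10^-23 / 4 = 103 g/mol.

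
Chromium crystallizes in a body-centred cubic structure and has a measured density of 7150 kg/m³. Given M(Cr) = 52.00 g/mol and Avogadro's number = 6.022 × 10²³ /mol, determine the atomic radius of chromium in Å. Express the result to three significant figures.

1.25 Å

For a BCC cell (Z = 2), a³ = Z·M/(N_A·ρ) = 2 × 52.00 / (6.022 × 10²³ × 7.150) = 2.415 × 10^-23 cm³, so a = 2.891 × 10^-8 cm = 2.891 Å.
Atoms touch along the body diagonal, so √3·a = 4r, so r = 0.4330 × a = 1.25 Å.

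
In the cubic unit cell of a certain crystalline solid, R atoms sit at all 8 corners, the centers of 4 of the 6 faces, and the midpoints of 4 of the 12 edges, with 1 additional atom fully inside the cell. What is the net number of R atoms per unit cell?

Corner atoms are shared by 8 cells (1/8 each), face atoms by 2 (1/2 each), edge atoms by 4 (1/4 each), interior atoms are unshared.
Net atoms = 8 × 1/8 + 4 × 1/2 + 4 × 1/4 + 1 = 1 + 2 + 1 + 1 = 5.

5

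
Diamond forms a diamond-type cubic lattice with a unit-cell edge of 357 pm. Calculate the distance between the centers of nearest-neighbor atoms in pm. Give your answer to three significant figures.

155 pm

In a diamond cubic structure, nearest neighbors lie along the body diagonal with √3·a = 8r; the nearest-neighbor distance equals 2r = 0.4330·a.
d = 0.4330 × 357 = 155 pm.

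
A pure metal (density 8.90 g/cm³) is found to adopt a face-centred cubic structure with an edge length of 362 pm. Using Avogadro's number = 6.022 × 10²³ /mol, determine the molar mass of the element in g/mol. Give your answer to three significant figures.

An FCC cell has Z = 4 atoms; a = 3.620 × 10^-8 cm.
M = ρ·N_A·a³/Z = 8.90 × 6.022 × 10²³ × 4.744 × 10^-23 / 4 = 63.6 g/mol.

63.6 g/mol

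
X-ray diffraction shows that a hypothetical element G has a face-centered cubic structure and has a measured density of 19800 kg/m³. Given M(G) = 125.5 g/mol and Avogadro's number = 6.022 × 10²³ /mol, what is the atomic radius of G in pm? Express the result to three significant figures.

For an FCC cell (Z = 4), a³ = Z·M/(N_A·ρ) = 4 × 125.5 / (6.022 × 10²³ × 19.80) = 4.210 × 10^-23 cm³, so a = 3.479 × 10^-8 cm = 347.9 pm.
Atoms touch along the face diagonal, so √2·a = 4r, so r = 0.3536 × a = 123 pm.

123 pm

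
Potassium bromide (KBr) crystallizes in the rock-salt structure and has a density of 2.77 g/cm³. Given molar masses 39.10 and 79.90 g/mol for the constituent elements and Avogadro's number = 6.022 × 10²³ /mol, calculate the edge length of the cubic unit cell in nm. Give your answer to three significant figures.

M(KBr) = 119.0 g/mol; Z = 4 formula units per cell.
a³ = Z·M/(N_A·ρ) = 4 × 119.0 / (6.022 × 10²³ × 2.77) = 2.854 × 10^-22 cm³, so a = 6.584 × 10^-8 cm = 0.658 nm.

0.658 nm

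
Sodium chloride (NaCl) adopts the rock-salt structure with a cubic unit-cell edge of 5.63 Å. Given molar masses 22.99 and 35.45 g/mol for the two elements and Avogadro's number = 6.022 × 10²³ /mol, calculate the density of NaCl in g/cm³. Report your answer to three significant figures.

2.18 g/cm³

The rock-salt structure contains Z = 4 formula units per cell; M(NaCl) = 22.99 + 35.45 = 58.44 g/mol.
a³ = (5.630 × 10^-8 cm)³ = 1.785 × 10^-22 cm³.
ρ = 4 × 58.44 / (6.022 × 10²³ × 1.785 × 10^-22) = 2.175 g/cm³.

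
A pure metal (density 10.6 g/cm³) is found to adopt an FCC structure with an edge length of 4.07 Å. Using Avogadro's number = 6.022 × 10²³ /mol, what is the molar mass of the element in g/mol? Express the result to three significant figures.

108 g/mol

An FCC cell has Z = 4 atoms; a = 4.070 × 10^-8 cm.
M = ρ·N_A·a³/Z = 10.6 × 6.022 × 10²³ × 6.742 × 10^-23 / 4 = 108 g/mol.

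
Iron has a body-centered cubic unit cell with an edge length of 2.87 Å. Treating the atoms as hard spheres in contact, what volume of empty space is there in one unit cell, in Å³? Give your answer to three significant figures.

7.56 Å³

In a BCC lattice atoms touch along the body diagonal, so √3·a = 4r, so r = 0.4330a = 1.243 Å.
V_cell = a³ = 23.64 Å³; V_atoms = 2 × (4/3)πr³ = 16.08 Å³.
Empty space = 23.64 − 16.08 = 7.56 Å³.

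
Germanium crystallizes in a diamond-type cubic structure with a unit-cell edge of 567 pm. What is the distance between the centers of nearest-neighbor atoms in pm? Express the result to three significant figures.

In a diamond cubic structure, nearest neighbors lie along the body diagonal with √3·a = 8r; the nearest-neighbor distance equals 2r = 0.4330·a.
d = 0.4330 × 567 = 246 pm.

246 pm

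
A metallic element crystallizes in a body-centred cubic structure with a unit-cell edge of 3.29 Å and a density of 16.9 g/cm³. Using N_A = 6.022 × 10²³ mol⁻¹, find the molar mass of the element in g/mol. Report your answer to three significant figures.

181 g/mol

A BCC cell has Z = 2 atoms; a = 3.290 × 10^-8 cm.
M = ρ·N_A·a³/Z = 16.9 × 6.022 × 10²³ × 3.561 × 10^-23 / 2 = 181 g/mol.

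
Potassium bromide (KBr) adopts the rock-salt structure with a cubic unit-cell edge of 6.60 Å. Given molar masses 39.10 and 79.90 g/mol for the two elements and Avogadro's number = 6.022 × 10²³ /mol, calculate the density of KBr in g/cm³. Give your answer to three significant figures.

The rock-salt structure contains Z = 4 formula units per cell; M(KBr) = 39.10 + 79.90 = 119.0 g/mol.
a³ = (6.600 × 10^-8 cm)³ = 2.875 × 10^-22 cm³.
ρ = 4 × 119.0 / (6.022 × 10²³ × 2.875 × 10^-22) = 2.749 g/cm³.

2.75 g/cm³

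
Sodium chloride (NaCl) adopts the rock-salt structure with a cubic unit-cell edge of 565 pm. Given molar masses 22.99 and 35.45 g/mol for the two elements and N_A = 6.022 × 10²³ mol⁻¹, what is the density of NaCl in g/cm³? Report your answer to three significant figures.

2.15 g/cm³

The rock-salt structure contains Z = 4 formula units per cell; M(NaCl) = 22.99 + 35.45 = 58.44 g/mol.
a³ = (5.650 × 10^-8 cm)³ = 1.804 × 10^-22 cm³.
ρ = 4 × 58.44 / (6.022 × 10²³ × 1.804 × 10^-22) = 2.152 g/cm³.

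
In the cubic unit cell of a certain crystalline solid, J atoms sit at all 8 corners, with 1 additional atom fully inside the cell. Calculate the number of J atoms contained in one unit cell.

2

Corner atoms are shared by 8 cells (1/8 each), interior atoms are unshared.
Net atoms = 8 × 1/8 + 1 = 1 + 1 = 2.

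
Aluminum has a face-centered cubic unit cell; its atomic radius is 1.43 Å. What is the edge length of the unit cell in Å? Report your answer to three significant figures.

4.04 Å

In an FCC lattice, atoms touch along the face diagonal, so √2·a = 4r.
a = 4r/√2 = 4 × 1.43 / 1.4142 = 4.04 Å.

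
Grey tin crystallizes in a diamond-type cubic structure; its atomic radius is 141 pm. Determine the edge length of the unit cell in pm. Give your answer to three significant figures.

651 pm

In a diamond cubic lattice, nearest neighbors lie along the body diagonal with √3·a = 8r.
a = 8r/√3 = 8 × 141 / 1.7321 = 651 pm.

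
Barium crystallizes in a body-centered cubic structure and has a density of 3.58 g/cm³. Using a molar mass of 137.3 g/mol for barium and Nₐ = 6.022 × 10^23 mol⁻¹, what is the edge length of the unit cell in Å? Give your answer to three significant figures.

With Z = 2 atoms per BCC cell, a³ = Z·M/(N_A·ρ) = 2 × 137.3 / (6.022 × 10²³ × 3.580 g/cm³) = 1.274 × 10^-22 cm³.
a = (1.274 × 10^-22)^(1/3) = 5.031 × 10^-8 cm = 5.03 Å.

5.03 Å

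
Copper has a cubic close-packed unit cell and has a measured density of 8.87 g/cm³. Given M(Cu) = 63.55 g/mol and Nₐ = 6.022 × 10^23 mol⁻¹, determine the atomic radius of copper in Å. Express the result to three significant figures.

For an FCC cell (Z = 4), a³ = Z·M/(N_A·ρ) = 4 × 63.55 / (6.022 × 10²³ × 8.870) = 4.759 × 10^-23 cm³, so a = 3.624 × 10^-8 cm = 3.624 Å.
Atoms touch along the face diagonal, so √2·a = 4r, so r = 0.3536 × a = 1.28 Å.

1.28 Å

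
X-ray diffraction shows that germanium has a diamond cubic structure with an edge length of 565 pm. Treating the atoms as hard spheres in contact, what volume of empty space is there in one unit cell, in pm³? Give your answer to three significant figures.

In a diamond cubic lattice nearest neighbors lie along the body diagonal with √3·a = 8r, so r = 0.2165a = 122.3 pm.
V_cell = a³ = 1.804 × 10^8 pm³; V_atoms = 8 × (4/3)πr³ = 6.134 × 10^7 pm³.
Empty space = 1.804 × 10^8 − 6.134 × 10^7 = 1.19 × 10^8 pm³.

1.19 × 10^8 pm³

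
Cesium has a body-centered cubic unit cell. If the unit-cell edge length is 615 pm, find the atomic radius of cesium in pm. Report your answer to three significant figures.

In a BCC lattice, atoms touch along the body diagonal, so √3·a = 4r.
r = √3·a/4 = 1.7321 × 615 / 4 = 266 pm.

266 pm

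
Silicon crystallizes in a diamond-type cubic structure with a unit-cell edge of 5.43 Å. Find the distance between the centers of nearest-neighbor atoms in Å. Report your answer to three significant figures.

2.35 Å

In a diamond cubic structure, nearest neighbors lie along the body diagonal with √3·a = 8r; the nearest-neighbor distance equals 2r = 0.4330·a.
d = 0.4330 × 5.43 = 2.35 Å.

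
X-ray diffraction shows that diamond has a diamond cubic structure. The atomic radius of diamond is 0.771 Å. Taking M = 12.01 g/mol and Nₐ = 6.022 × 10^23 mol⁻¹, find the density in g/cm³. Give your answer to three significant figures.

In a diamond cubic lattice, nearest neighbors lie along the body diagonal with √3·a = 8r, giving a = 3.561 Å = 3.561 × 10^-8 cm.
With Z = 8, ρ = Z·M/(N_A·a³) = 8 × 12.01 / (6.022 × 10²³ × 4.516 × 10^-23) = 3.533 g/cm³.

3.53 g/cm³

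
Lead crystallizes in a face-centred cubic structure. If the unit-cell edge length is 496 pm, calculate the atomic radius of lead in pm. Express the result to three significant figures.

In an FCC lattice, atoms touch along the face diagonal, so √2·a = 4r.
r = √2·a/4 = 1.4142 × 496 / 4 = 175 pm.

175 pm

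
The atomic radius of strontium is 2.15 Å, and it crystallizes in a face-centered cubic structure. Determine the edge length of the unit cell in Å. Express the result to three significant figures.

6.08 Å

In an FCC lattice, atoms touch along the face diagonal, so √2·a = 4r.
a = 4r/√2 = 4 × 2.15 / 1.4142 = 6.08 Å.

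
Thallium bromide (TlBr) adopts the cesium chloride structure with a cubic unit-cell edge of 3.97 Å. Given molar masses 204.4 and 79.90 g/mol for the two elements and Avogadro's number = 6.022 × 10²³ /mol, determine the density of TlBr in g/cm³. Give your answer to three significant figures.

7.55 g/cm³

The cesium chloride structure contains Z = 1 formula unit per cell; M(TlBr) = 204.4 + 79.90 = 284.3 g/mol.
a³ = (3.970 × 10^-8 cm)³ = 6.257 × 10^-23 cm³.
ρ = 1 × 284.3 / (6.022 × 10²³ × 6.257 × 10^-23) = 7.545 g/cm³.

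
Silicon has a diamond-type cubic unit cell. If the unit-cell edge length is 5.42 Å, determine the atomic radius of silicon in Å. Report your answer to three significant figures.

1.17 Å

In a diamond cubic lattice, nearest neighbors lie along the body diagonal with √3·a = 8r.
r = √3·a/8 = 1.7321 × 5.42 / 8 = 1.17 Å.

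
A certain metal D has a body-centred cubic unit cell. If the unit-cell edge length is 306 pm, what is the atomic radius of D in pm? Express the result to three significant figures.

In a BCC lattice, atoms touch along the body diagonal, so √3·a = 4r.
r = √3·a/4 = 1.7321 × 306 / 4 = 133 pm.

133 pm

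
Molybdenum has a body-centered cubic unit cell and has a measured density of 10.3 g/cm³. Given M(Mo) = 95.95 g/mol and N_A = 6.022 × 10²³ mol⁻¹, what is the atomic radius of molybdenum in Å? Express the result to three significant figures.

For a BCC cell (Z = 2), a³ = Z·M/(N_A·ρ) = 2 × 95.95 / (6.022 × 10²³ × 10.30) = 3.094 × 10^-23 cm³, so a = 3.139 × 10^-8 cm = 3.139 Å.
Atoms touch along the body diagonal, so √3·a = 4r, so r = 0.4330 × a = 1.36 Å.

1.36 Å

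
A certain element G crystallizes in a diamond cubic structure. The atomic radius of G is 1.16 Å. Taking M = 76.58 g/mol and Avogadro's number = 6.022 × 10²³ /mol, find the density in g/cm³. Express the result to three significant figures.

In a diamond cubic lattice, nearest neighbors lie along the body diagonal with √3·a = 8r, giving a = 5.358 Å = 5.358 × 10^-8 cm.
With Z = 8, ρ = Z·M/(N_A·a³) = 8 × 76.58 / (6.022 × 10²³ × 1.538 × 10^-22) = 6.615 g/cm³.

6.61 g/cm³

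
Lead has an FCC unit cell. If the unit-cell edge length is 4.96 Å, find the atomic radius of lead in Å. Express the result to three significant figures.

In an FCC lattice, atoms touch along the face diagonal, so √2·a = 4r.
r = √2·a/4 = 1.4142 × 4.96 / 4 = 1.75 Å.

1.75 Å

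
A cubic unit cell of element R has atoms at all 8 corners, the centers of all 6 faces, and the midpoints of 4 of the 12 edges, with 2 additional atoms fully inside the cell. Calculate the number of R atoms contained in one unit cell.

Corner atoms are shared by 8 cells (1/8 each), face atoms by 2 (1/2 each), edge atoms by 4 (1/4 each), interior atoms are unshared.
Net atoms = 8 × 1/8 + 6 × 1/2 + 4 × 1/4 + 2 = 1 + 3 + 1 + 2 = 7.

7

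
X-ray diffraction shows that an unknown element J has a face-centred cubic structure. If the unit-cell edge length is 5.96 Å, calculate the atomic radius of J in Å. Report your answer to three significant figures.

2.11 Å

In an FCC lattice, atoms touch along the face diagonal, so √2·a = 4r.
r = √2·a/4 = 1.4142 × 5.96 / 4 = 2.11 Å.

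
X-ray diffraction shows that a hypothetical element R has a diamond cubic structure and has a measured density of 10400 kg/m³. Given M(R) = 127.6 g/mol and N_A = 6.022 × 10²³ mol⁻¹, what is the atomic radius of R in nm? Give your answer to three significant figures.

0.118 nm

For a diamond cubic cell (Z = 8), a³ = Z·M/(N_A·ρ) = 8 × 127.6 / (6.022 × 10²³ × 10.40) = 1.630 × 10^-22 cm³, so a = 5.462 × 10^-8 cm = 0.5462 nm.
Nearest neighbors lie along the body diagonal with √3·a = 8r, so r = 0.2165 × a = 0.118 nm.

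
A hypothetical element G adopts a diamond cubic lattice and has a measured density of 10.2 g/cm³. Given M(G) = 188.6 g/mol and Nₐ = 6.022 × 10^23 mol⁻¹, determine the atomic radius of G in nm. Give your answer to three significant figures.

0.136 nm

For a diamond cubic cell (Z = 8), a³ = Z·M/(N_A·ρ) = 8 × 188.6 / (6.022 × 10²³ × 10.20) = 2.456 × 10^-22 cm³, so a = 6.263 × 10^-8 cm = 0.6263 nm.
Nearest neighbors lie along the body diagonal with √3·a = 8r, so r = 0.2165 × a = 0.136 nm.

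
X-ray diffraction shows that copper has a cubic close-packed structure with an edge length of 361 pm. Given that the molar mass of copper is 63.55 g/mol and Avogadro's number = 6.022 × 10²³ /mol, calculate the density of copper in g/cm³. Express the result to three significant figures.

8.97 g/cm³

An FCC unit cell contains Z = 4 atoms.
Cell volume: a³ = (361 pm)³ = (3.610 × 10^-8 cm)³ = 4.705 × 10^-23 cm³.
ρ = Z·M/(N_A·a³) = 4 × 63.55 / (6.022 × 10²³ × 4.705 × 10^-23) = 8.972 g/cm³.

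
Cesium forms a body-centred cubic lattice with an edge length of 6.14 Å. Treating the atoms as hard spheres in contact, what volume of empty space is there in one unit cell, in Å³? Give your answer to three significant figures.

In a BCC lattice atoms touch along the body diagonal, so √3·a = 4r, so r = 0.4330a = 2.659 Å.
V_cell = a³ = 231.5 Å³; V_atoms = 2 × (4/3)πr³ = 157.4 Å³.
Empty space = 231.5 − 157.4 = 74.0 Å³.

74.0 Å³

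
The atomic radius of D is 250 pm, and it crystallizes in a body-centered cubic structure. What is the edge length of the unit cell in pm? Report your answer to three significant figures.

577 pm

In a BCC lattice, atoms touch along the body diagonal, so √3·a = 4r.
a = 4r/√3 = 4 × 250 / 1.7321 = 577 pm.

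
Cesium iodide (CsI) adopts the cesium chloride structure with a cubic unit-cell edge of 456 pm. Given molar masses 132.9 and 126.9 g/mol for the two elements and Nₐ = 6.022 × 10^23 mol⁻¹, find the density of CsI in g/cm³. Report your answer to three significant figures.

The cesium chloride structure contains Z = 1 formula unit per cell; M(CsI) = 132.9 + 126.9 = 259.8 g/mol.
a³ = (4.560 × 10^-8 cm)³ = 9.482 × 10^-23 cm³.
ρ = 1 × 259.8 / (6.022 × 10²³ × 9.482 × 10^-23) = 4.550 g/cm³.

4.55 g/cm³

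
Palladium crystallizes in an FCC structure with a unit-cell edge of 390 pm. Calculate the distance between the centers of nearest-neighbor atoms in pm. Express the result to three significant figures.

276 pm

In an FCC structure, atoms touch along the face diagonal, so √2·a = 4r; the nearest-neighbor distance equals 2r = 0.7071·a.
d = 0.7071 × 390 = 276 pm.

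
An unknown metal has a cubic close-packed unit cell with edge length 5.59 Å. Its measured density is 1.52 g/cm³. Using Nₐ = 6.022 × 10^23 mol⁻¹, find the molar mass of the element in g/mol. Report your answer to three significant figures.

An FCC cell has Z = 4 atoms; a = 5.590 × 10^-8 cm.
M = ρ·N_A·a³/Z = 1.52 × 6.022 × 10²³ × 1.747 × 10^-22 / 4 = 40.0 g/mol.

40.0 g/mol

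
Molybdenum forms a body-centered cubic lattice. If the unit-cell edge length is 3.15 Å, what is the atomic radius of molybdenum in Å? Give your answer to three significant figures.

In a BCC lattice, atoms touch along the body diagonal, so √3·a = 4r.
r = √3·a/4 = 1.7321 × 3.15 / 4 = 1.36 Å.

1.36 Å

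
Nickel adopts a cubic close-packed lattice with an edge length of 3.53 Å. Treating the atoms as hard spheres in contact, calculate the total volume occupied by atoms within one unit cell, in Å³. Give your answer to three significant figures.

32.6 Å³

In an FCC lattice atoms touch along the face diagonal, so √2·a = 4r, so r = 0.3536a = 1.248 Å.
V_atoms = Z × (4/3)πr³ = 4 × (4/3)π × (1.248)³ = 32.6 Å³.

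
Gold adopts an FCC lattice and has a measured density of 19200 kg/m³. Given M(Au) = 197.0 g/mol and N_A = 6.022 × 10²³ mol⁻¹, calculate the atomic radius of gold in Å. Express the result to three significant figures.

1.44 Å

For an FCC cell (Z = 4), a³ = Z·M/(N_A·ρ) = 4 × 197.0 / (6.022 × 10²³ × 19.20) = 6.815 × 10^-23 cm³, so a = 4.085 × 10^-8 cm = 4.085 Å.
Atoms touch along the face diagonal, so √2·a = 4r, so r = 0.3536 × a = 1.44 Å.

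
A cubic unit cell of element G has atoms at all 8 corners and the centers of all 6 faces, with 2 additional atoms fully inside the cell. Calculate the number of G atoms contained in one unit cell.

6

Corner atoms are shared by 8 cells (1/8 each), face atoms by 2 (1/2 each), interior atoms are unshared.
Net atoms = 8 × 1/8 + 6 × 1/2 + 2 = 1 + 3 + 2 = 6.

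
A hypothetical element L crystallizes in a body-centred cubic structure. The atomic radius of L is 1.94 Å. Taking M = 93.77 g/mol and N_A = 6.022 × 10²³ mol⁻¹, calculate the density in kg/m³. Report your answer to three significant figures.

In a BCC lattice, atoms touch along the body diagonal, so √3·a = 4r, giving a = 4.480 Å = 4.480 × 10^-8 cm.
With Z = 2, ρ = Z·M/(N_A·a³) = 2 × 93.77 / (6.022 × 10²³ × 8.993 × 10^-23) = 3.463 g/cm³ = 3460 kg/m³.

3460 kg/m³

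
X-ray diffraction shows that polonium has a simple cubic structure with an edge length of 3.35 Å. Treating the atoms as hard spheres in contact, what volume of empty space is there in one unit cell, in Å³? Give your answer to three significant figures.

In a simple cubic lattice atoms touch along the cell edge, so a = 2r, so r = 0.5000a = 1.675 Å.
V_cell = a³ = 37.60 Å³; V_atoms = 1 × (4/3)πr³ = 19.68 Å³.
Empty space = 37.60 − 19.68 = 17.9 Å³.

17.9 Å³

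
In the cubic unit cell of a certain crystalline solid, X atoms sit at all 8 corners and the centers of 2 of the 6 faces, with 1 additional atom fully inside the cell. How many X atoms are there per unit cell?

Corner atoms are shared by 8 cells (1/8 each), face atoms by 2 (1/2 each), interior atoms are unshared.
Net atoms = 8 × 1/8 + 2 × 1/2 + 1 = 1 + 1 + 1 = 3.

3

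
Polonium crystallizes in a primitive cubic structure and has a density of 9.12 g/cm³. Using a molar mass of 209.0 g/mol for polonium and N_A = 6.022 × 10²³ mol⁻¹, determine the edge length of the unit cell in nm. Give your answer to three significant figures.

With Z = 1 atom per simple cubic cell, a³ = Z·M/(N_A·ρ) = 1 × 209.0 / (6.022 × 10²³ × 9.120 g/cm³) = 3.805 × 10^-23 cm³.
a = (3.805 × 10^-23)^(1/3) = 3.364 × 10^-8 cm = 0.336 nm.

0.336 nm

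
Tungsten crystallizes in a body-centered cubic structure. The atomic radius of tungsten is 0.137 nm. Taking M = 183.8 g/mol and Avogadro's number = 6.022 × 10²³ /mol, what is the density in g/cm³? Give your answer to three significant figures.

19.3 g/cm³

In a BCC lattice, atoms touch along the body diagonal, so √3·a = 4r, giving a = 0.3164 nm = 3.164 × 10^-8 cm.
With Z = 2, ρ = Z·M/(N_A·a³) = 2 × 183.8 / (6.022 × 10²³ × 3.167 × 10^-23) = 19.27 g/cm³.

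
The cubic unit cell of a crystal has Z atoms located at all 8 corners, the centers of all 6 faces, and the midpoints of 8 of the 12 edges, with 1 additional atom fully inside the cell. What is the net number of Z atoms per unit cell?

7

Corner atoms are shared by 8 cells (1/8 each), face atoms by 2 (1/2 each), edge atoms by 4 (1/4 each), interior atoms are unshared.
Net atoms = 8 × 1/8 + 6 × 1/2 + 8 × 1/4 + 1 = 1 + 3 + 2 + 1 = 7.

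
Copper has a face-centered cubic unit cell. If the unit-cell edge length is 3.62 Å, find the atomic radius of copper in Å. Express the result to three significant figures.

1.28 Å

In an FCC lattice, atoms touch along the face diagonal, so √2·a = 4r.
r = √2·a/4 = 1.4142 × 3.62 / 4 = 1.28 Å.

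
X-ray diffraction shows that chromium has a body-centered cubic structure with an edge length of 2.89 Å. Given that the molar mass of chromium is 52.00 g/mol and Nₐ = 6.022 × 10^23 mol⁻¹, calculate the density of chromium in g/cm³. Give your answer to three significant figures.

A BCC unit cell contains Z = 2 atoms.
Cell volume: a³ = (2.89 Å)³ = (2.890 × 10^-8 cm)³ = 2.414 × 10^-23 cm³.
ρ = Z·M/(N_A·a³) = 2 × 52.00 / (6.022 × 10²³ × 2.414 × 10^-23) = 7.155 g/cm³.

7.15 g/cm³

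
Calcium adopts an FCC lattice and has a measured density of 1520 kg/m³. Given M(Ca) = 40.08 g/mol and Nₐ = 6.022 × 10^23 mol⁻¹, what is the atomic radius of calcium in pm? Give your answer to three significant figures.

For an FCC cell (Z = 4), a³ = Z·M/(N_A·ρ) = 4 × 40.08 / (6.022 × 10²³ × 1.520) = 1.751 × 10^-22 cm³, so a = 5.595 × 10^-8 cm = 559.5 pm.
Atoms touch along the face diagonal, so √2·a = 4r, so r = 0.3536 × a = 198 pm.

198 pm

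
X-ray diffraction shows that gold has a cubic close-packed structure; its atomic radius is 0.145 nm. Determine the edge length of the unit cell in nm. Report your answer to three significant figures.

In an FCC lattice, atoms touch along the face diagonal, so √2·a = 4r.
a = 4r/√2 = 4 × 0.145 / 1.4142 = 0.410 nm.

0.410 nm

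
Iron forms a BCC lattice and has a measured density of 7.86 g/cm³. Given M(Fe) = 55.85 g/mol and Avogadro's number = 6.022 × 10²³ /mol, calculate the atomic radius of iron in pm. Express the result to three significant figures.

For a BCC cell (Z = 2), a³ = Z·M/(N_A·ρ) = 2 × 55.85 / (6.022 × 10²³ × 7.860) = 2.360 × 10^-23 cm³, so a = 2.868 × 10^-8 cm = 286.8 pm.
Atoms touch along the body diagonal, so √3·a = 4r, so r = 0.4330 × a = 124 pm.

124 pm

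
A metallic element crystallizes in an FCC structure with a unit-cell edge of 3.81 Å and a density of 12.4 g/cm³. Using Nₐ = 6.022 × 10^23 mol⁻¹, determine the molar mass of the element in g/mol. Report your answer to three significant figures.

An FCC cell has Z = 4 atoms; a = 3.810 × 10^-8 cm.
M = ρ·N_A·a³/Z = 12.4 × 6.022 × 10²³ × 5.531 × 10^-23 / 4 = 103 g/mol.

103 g/mol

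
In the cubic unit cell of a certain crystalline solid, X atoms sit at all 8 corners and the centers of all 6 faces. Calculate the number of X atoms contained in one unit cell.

4

Corner atoms are shared by 8 cells (1/8 each), face atoms by 2 (1/2 each).
Net atoms = 8 × 1/8 + 6 × 1/2 = 1 + 3 = 4.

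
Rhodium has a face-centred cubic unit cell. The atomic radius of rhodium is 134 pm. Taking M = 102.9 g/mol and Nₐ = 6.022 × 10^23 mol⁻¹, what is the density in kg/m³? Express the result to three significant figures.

In an FCC lattice, atoms touch along the face diagonal, so √2·a = 4r, giving a = 379.0 pm = 3.790 × 10^-8 cm.
With Z = 4, ρ = Z·M/(N_A·a³) = 4 × 102.9 / (6.022 × 10²³ × 5.444 × 10^-23) = 12.55 g/cm³ = 12600 kg/m³.

12600 kg/m³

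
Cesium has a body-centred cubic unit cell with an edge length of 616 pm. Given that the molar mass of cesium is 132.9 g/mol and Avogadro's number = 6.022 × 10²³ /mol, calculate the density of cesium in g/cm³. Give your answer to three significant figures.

1.89 g/cm³

A BCC unit cell contains Z = 2 atoms.
Cell volume: a³ = (616 pm)³ = (6.160 × 10^-8 cm)³ = 2.337 × 10^-22 cm³.
ρ = Z·M/(N_A·a³) = 2 × 132.9 / (6.022 × 10²³ × 2.337 × 10^-22) = 1.888 g/cm³.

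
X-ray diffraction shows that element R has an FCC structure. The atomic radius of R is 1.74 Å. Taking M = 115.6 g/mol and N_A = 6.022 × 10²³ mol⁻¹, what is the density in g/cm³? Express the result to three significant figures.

In an FCC lattice, atoms touch along the face diagonal, so √2·a = 4r, giving a = 4.921 Å = 4.921 × 10^-8 cm.
With Z = 4, ρ = Z·M/(N_A·a³) = 4 × 115.6 / (6.022 × 10²³ × 1.192 × 10^-22) = 6.442 g/cm³.

6.44 g/cm³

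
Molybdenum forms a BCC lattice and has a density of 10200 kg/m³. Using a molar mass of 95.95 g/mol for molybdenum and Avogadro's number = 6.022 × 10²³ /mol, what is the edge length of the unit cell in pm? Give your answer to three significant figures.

315 pm

With Z = 2 atoms per BCC cell, a³ = Z·M/(N_A·ρ) = 2 × 95.95 / (6.022 × 10²³ × 10.20 g/cm³) = 3.124 × 10^-23 cm³.
a = (3.124 × 10^-23)^(1/3) = 3.150 × 10^-8 cm = 315 pm.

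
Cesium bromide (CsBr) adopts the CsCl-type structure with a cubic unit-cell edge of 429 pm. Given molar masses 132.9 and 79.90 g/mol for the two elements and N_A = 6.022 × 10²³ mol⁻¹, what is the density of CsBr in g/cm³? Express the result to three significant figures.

4.48 g/cm³

The CsCl-type structure contains Z = 1 formula unit per cell; M(CsBr) = 132.9 + 79.90 = 212.8 g/mol.
a³ = (4.290 × 10^-8 cm)³ = 7.895 × 10^-23 cm³.
ρ = 1 × 212.8 / (6.022 × 10²³ × 7.895 × 10^-23) = 4.476 g/cm³.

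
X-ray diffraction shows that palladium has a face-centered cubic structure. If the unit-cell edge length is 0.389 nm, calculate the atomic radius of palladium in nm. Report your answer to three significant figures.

In an FCC lattice, atoms touch along the face diagonal, so √2·a = 4r.
r = √2·a/4 = 1.4142 × 0.389 / 4 = 0.138 nm.

0.138 nm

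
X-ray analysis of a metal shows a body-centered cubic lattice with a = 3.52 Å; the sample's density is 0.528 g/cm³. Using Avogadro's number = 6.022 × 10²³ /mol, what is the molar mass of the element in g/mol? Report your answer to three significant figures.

6.93 g/mol

A BCC cell has Z = 2 atoms; a = 3.520 × 10^-8 cm.
M = ρ·N_A·a³/Z = 0.528 × 6.022 × 10²³ × 4.361 × 10^-23 / 2 = 6.93 g/mol.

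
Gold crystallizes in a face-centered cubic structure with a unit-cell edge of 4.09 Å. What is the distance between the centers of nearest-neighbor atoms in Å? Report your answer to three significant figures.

In an FCC structure, atoms touch along the face diagonal, so √2·a = 4r; the nearest-neighbor distance equals 2r = 0.7071·a.
d = 0.7071 × 4.09 = 2.89 Å.

2.89 Å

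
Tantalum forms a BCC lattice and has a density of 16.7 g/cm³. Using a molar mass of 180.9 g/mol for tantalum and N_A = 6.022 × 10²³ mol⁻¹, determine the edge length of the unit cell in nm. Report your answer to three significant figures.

With Z = 2 atoms per BCC cell, a³ = Z·M/(N_A·ρ) = 2 × 180.9 / (6.022 × 10²³ × 16.70 g/cm³) = 3.598 × 10^-23 cm³.
a = (3.598 × 10^-23)^(1/3) = 3.301 × 10^-8 cm = 0.330 nm.

0.330 nm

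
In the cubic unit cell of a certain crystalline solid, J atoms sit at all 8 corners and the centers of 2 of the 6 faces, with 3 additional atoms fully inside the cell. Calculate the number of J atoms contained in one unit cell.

5

Corner atoms are shared by 8 cells (1/8 each), face atoms by 2 (1/2 each), interior atoms are unshared.
Net atoms = 8 × 1/8 + 2 × 1/2 + 3 = 1 + 1 + 3 = 5.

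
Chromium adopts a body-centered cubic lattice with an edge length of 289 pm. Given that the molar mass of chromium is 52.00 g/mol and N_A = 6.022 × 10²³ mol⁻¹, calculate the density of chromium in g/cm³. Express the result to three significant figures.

A BCC unit cell contains Z = 2 atoms.
Cell volume: a³ = (289 pm)³ = (2.890 × 10^-8 cm)³ = 2.414 × 10^-23 cm³.
ρ = Z·M/(N_A·a³) = 2 × 52.00 / (6.022 × 10²³ × 2.414 × 10^-23) = 7.155 g/cm³.

7.15 g/cm³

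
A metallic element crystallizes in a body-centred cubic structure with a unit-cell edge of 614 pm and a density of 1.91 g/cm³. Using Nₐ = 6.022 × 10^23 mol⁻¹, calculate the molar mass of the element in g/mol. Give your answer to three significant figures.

133 g/mol

A BCC cell has Z = 2 atoms; a = 6.140 × 10^-8 cm.
M = ρ·N_A·a³/Z = 1.91 × 6.022 × 10²³ × 2.315 × 10^-22 / 2 = 133 g/mol.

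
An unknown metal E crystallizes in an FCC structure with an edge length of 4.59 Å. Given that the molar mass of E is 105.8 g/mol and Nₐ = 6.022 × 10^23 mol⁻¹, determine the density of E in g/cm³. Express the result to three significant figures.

7.27 g/cm³

An FCC unit cell contains Z = 4 atoms.
Cell volume: a³ = (4.59 Å)³ = (4.590 × 10^-8 cm)³ = 9.670 × 10^-23 cm³.
ρ = Z·M/(N_A·a³) = 4 × 105.8 / (6.022 × 10²³ × 9.670 × 10^-23) = 7.267 g/cm³.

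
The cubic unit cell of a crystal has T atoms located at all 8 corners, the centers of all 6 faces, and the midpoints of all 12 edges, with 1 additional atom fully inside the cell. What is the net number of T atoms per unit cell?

Corner atoms are shared by 8 cells (1/8 each), face atoms by 2 (1/2 each), edge atoms by 4 (1/4 each), interior atoms are unshared.
Net atoms = 8 × 1/8 + 6 × 1/2 + 12 × 1/4 + 1 = 1 + 3 + 3 + 1 = 8.

8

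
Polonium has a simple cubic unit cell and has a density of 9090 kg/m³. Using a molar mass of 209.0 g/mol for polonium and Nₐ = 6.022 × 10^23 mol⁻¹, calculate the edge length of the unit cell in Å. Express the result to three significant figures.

With Z = 1 atom per simple cubic cell, a³ = Z·M/(N_A·ρ) = 1 × 209.0 / (6.022 × 10²³ × 9.090 g/cm³) = 3.818 × 10^-23 cm³.
a = (3.818 × 10^-23)^(1/3) = 3.367 × 10^-8 cm = 3.37 Å.

3.37 Å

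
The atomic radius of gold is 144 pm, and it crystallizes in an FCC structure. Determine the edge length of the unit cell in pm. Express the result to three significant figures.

In an FCC lattice, atoms touch along the face diagonal, so √2·a = 4r.
a = 4r/√2 = 4 × 144 / 1.4142 = 407 pm.

407 pm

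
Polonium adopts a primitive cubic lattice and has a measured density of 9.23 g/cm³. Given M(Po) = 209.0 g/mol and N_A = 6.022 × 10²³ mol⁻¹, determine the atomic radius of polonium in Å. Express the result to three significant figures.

For a simple cubic cell (Z = 1), a³ = Z·M/(N_A·ρ) = 1 × 209.0 / (6.022 × 10²³ × 9.230) = 3.760 × 10^-23 cm³, so a = 3.350 × 10^-8 cm = 3.350 Å.
Atoms touch along the cell edge, so a = 2r, so r = 0.5000 × a = 1.68 Å.

1.68 Å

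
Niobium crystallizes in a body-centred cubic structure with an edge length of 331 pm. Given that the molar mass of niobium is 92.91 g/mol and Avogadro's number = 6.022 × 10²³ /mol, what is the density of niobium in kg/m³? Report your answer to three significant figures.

8510 kg/m³

A BCC unit cell contains Z = 2 atoms.
Cell volume: a³ = (331 pm)³ = (3.310 × 10^-8 cm)³ = 3.626 × 10^-23 cm³.
ρ = Z·M/(N_A·a³) = 2 × 92.91 / (6.022 × 10²³ × 3.626 × 10^-23) = 8.509 g/cm³ = 8510 kg/m³.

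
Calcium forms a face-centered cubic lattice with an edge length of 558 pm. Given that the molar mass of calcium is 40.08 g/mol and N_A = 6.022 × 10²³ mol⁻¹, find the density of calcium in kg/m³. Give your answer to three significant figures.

An FCC unit cell contains Z = 4 atoms.
Cell volume: a³ = (558 pm)³ = (5.580 × 10^-8 cm)³ = 1.737 × 10^-22 cm³.
ρ = Z·M/(N_A·a³) = 4 × 40.08 / (6.022 × 10²³ × 1.737 × 10^-22) = 1.532 g/cm³ = 1530 kg/m³.

1530 kg/m³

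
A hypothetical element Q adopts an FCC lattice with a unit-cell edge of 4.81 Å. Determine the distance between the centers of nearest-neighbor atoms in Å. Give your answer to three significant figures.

3.40 Å

In an FCC structure, atoms touch along the face diagonal, so √2·a = 4r; the nearest-neighbor distance equals 2r = 0.7071·a.
d = 0.7071 × 4.81 = 3.40 Å.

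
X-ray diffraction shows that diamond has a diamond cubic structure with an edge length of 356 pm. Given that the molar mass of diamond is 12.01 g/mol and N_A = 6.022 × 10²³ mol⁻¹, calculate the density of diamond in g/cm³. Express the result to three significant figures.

A diamond cubic unit cell contains Z = 8 atoms.
Cell volume: a³ = (356 pm)³ = (3.560 × 10^-8 cm)³ = 4.512 × 10^-23 cm³.
ρ = Z·M/(N_A·a³) = 8 × 12.01 / (6.022 × 10²³ × 4.512 × 10^-23) = 3.536 g/cm³.

3.54 g/cm³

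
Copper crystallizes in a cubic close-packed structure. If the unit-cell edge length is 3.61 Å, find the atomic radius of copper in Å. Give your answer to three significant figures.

1.28 Å

In an FCC lattice, atoms touch along the face diagonal, so √2·a = 4r.
r = √2·a/4 = 1.4142 × 3.61 / 4 = 1.28 Å.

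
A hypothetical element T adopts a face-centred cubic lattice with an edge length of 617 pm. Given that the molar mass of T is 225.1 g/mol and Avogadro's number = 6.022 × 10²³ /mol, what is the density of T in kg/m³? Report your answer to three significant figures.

An FCC unit cell contains Z = 4 atoms.
Cell volume: a³ = (617 pm)³ = (6.170 × 10^-8 cm)³ = 2.349 × 10^-22 cm³.
ρ = Z·M/(N_A·a³) = 4 × 225.1 / (6.022 × 10²³ × 2.349 × 10^-22) = 6.366 g/cm³ = 6370 kg/m³.

6370 kg/m³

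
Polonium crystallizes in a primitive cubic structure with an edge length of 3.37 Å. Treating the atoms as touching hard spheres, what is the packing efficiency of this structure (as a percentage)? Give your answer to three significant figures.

52.4%

In a simple cubic lattice atoms touch along the cell edge, so a = 2r, so r = 0.5000a = 1.685 Å.
Packing fraction = Z·(4/3)πr³ / a³ = 1 × (4/3)π × (1.685)³ / (3.37)³ = 0.5236 = 52.4%.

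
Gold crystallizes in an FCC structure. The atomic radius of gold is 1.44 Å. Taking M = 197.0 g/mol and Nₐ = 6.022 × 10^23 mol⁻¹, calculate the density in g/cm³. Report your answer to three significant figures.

In an FCC lattice, atoms touch along the face diagonal, so √2·a = 4r, giving a = 4.073 Å = 4.073 × 10^-8 cm.
With Z = 4, ρ = Z·M/(N_A·a³) = 4 × 197.0 / (6.022 × 10²³ × 6.757 × 10^-23) = 19.37 g/cm³.

19.4 g/cm³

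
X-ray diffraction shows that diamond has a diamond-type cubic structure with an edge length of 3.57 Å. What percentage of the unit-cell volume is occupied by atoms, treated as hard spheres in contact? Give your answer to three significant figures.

34.0%

In a diamond cubic lattice nearest neighbors lie along the body diagonal with √3·a = 8r, so r = 0.2165a = 0.7729 Å.
Packing fraction = Z·(4/3)πr³ / a³ = 8 × (4/3)π × (0.7729)³ / (3.57)³ = 0.3401 = 34.0%.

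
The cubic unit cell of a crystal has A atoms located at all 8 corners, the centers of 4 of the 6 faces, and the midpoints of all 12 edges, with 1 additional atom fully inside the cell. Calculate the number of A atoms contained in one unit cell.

Corner atoms are shared by 8 cells (1/8 each), face atoms by 2 (1/2 each), edge atoms by 4 (1/4 each), interior atoms are unshared.
Net atoms = 8 × 1/8 + 4 × 1/2 + 12 × 1/4 + 1 = 1 + 2 + 3 + 1 = 7.

7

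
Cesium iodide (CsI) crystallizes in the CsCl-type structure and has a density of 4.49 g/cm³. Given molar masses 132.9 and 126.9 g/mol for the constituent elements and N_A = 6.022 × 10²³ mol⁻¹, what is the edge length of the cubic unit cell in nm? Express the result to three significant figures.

M(CsI) = 259.8 g/mol; Z = 1 formula unit per cell.
a³ = Z·M/(N_A·ρ) = 1 × 259.8 / (6.022 × 10²³ × 4.49) = 9.608 × 10^-23 cm³, so a = 4.580 × 10^-8 cm = 0.458 nm.

0.458 nm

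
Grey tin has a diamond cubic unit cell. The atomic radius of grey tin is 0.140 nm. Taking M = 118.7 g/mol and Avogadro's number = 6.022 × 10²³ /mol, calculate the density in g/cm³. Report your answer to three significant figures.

In a diamond cubic lattice, nearest neighbors lie along the body diagonal with √3·a = 8r, giving a = 0.6466 nm = 6.466 × 10^-8 cm.
With Z = 8, ρ = Z·M/(N_A·a³) = 8 × 118.7 / (6.022 × 10²³ × 2.704 × 10^-22) = 5.832 g/cm³.

5.83 g/cm³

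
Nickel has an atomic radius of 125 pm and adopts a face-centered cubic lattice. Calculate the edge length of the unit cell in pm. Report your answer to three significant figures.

354 pm

In an FCC lattice, atoms touch along the face diagonal, so √2·a = 4r.
a = 4r/√2 = 4 × 125 / 1.4142 = 354 pm.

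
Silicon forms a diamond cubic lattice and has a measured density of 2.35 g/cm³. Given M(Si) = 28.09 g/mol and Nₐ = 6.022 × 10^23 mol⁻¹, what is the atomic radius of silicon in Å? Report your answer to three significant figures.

1.17 Å

For a diamond cubic cell (Z = 8), a³ = Z·M/(N_A·ρ) = 8 × 28.09 / (6.022 × 10²³ × 2.350) = 1.588 × 10^-22 cm³, so a = 5.415 × 10^-8 cm = 5.415 Å.
Nearest neighbors lie along the body diagonal with √3·a = 8r, so r = 0.2165 × a = 1.17 Å.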